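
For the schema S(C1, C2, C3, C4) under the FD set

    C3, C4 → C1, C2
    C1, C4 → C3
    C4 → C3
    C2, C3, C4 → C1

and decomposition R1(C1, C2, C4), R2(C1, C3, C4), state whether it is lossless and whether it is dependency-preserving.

lossless and dependency-preserving

Lossless test: (C1, C4)⁺ = {C1, C2, C3, C4}, which contains all of one fragment — lossless.
Dependency preservation: C3, C4 → C1, C2; C2, C3, C4 → C1 are not contained in any single fragment, but the restricted closure of each left-hand side across the fragments still reaches the right-hand side; the remaining FDs each lie inside some fragment. All dependencies are preserved.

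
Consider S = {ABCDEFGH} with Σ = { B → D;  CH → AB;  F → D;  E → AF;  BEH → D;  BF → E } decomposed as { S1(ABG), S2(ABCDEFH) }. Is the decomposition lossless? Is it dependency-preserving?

Lossless test: (AB)⁺ = {ABD}, which is a superkey of neither fragment — lossy.
Dependency preservation: every FD's attributes lie within a single fragment, so each can be enforced locally — preserved.

lossy but dependency-preserving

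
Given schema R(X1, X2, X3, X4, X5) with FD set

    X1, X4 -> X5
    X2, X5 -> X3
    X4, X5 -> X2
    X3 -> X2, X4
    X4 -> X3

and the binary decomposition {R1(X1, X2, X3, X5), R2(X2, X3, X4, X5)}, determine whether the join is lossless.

Common attributes: R1 ∩ R2 = {X2, X3, X5}.
Closure of {X2, X3, X5}: X3 → X2, X4 applies, adding X4. So (X2, X3, X5)⁺ = {X2, X3, X4, X5}.
This closure contains every attribute of R2, so R1 ∩ R2 → R2. The join is lossless.

Yes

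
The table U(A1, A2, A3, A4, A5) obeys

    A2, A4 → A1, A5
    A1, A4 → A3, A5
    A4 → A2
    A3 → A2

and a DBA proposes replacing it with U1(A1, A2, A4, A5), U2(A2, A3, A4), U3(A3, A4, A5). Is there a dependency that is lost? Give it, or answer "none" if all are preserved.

A2, A4 → A1, A5 lies within U1.
A1, A4 → A3, A5: restricted closure across fragments reaches A3, A5.
A4 → A2 lies within U1.
A3 → A2 lies within U2.
Every dependency is enforceable on the fragments, so the decomposition is dependency-preserving.

none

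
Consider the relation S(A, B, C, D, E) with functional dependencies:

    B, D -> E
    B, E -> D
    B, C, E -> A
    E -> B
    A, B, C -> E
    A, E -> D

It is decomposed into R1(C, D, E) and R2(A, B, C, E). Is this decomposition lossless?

Yes

Common attributes: R1 ∩ R2 = {C, E}.
Closure of {C, E}: E → B applies, adding B; B, E → D applies, adding D; B, C, E → A applies, adding A. So (C, E)⁺ = {A, B, C, D, E}.
This closure contains every attribute of R1, so R1 ∩ R2 → R1. The join is lossless.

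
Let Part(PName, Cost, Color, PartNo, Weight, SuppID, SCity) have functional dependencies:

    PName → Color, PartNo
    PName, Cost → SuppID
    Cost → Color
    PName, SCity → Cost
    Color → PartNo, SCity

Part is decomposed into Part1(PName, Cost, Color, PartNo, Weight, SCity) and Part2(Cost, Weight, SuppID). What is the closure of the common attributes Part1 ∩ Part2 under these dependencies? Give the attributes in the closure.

Part1 ∩ Part2 = {Cost, Weight}.
Cost → Color applies, adding Color
Color → PartNo, SCity applies, adding PartNo, SCity
Closure: {Cost, Color, PartNo, Weight, SCity}.

Cost, Color, PartNo, Weight, SCity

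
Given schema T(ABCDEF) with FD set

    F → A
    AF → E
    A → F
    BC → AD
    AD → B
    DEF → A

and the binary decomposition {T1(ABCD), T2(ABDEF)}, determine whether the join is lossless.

Yes

Common attributes: T1 ∩ T2 = {ABD}.
Closure of {ABD}: A → F applies, adding F; AF → E applies, adding E. So (ABD)⁺ = {ABDEF}.
This closure contains every attribute of T2, so T1 ∩ T2 → T2. The join is lossless.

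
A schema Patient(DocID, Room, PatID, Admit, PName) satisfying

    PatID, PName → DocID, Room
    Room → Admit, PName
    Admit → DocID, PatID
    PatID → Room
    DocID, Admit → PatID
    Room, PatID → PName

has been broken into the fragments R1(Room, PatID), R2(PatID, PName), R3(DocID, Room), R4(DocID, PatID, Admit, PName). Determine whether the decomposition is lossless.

Chase test. Columns are DocID, Room, PatID, Admit, PName; row i has aⱼ where attribute j ∈ Ri, else bᵢⱼ.
Initial tableau (one row per fragment):
  row 1: b11 a2 a3 b14 b15
  row 2: b21 b22 a3 b24 a5
  row 3: a1 a2 b33 b34 b35
  row 4: a1 b42 a3 a4 a5
Rows 2 and 4 agree on PatID, PName; apply PatID, PName→DocID, Room and equate their DocID, Room entries.
Rows 1 and 3 agree on Room; apply Room→Admit, PName and equate their Admit, PName entries.
Rows 2 and 4 agree on Room; apply Room→Admit, PName and equate their Admit, PName entries.
Rows 1 and 3 agree on Admit; apply Admit→DocID, PatID and equate their DocID, PatID entries.
Rows 1 and 2 agree on PatID; apply PatID→Room and equate their Room entries.
Rows 1 and 2 agree on Room, PatID; apply Room, PatID→PName and equate their PName entries.
Rows 1 and 2 agree on Room; apply Room→Admit, PName and equate their Admit, PName entries.
Row 1 is now all distinguished symbols — the join is lossless.

Yes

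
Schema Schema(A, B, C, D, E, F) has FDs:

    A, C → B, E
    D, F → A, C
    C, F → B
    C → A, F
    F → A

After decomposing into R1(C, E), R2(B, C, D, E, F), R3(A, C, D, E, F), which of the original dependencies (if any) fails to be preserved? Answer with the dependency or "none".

A, C → B, E: restricted closure across fragments reaches B, E.
D, F → A, C lies within R3.
C, F → B lies within R2.
C → A, F lies within R3.
F → A lies within R3.
Every dependency is enforceable on the fragments, so the decomposition is dependency-preserving.

none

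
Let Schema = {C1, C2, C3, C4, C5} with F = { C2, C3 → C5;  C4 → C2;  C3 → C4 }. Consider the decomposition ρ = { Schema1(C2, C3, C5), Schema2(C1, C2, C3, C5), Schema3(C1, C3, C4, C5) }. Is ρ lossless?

Chase test. Columns are C1, C2, C3, C4, C5; row i has aⱼ where attribute j ∈ Schemai, else bᵢⱼ.
Initial tableau (one row per fragment):
  row 1: b11 a2 a3 b14 a5
  row 2: a1 a2 a3 b24 a5
  row 3: a1 b32 a3 a4 a5
Rows 1 and 2 agree on C3; apply C3→C4 and equate their C4 entries.
Rows 1 and 3 agree on C3; apply C3→C4 and equate their C4 entries.
Rows 1 and 3 agree on C4; apply C4→C2 and equate their C2 entries.
Row 2 is now all distinguished symbols — the join is lossless.

Yes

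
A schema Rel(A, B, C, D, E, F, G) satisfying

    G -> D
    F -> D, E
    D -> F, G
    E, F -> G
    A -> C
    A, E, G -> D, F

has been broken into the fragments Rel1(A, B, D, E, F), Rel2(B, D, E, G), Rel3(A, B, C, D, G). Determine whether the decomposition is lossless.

Chase test. Columns are A, B, C, D, E, F, G; row i has aⱼ where attribute j ∈ Reli, else bᵢⱼ.
Initial tableau (one row per fragment):
  row 1: a1 a2 b13 a4 a5 a6 b17
  row 2: b21 a2 b23 a4 a5 b26 a7
  row 3: a1 a2 a3 a4 b35 b36 a7
Rows 1 and 2 agree on D; apply D→F, G and equate their F, G entries.
Rows 1 and 3 agree on D; apply D→F, G and equate their F, G entries.
Rows 1 and 3 agree on A; apply A→C and equate their C entries.
Rows 1 and 3 agree on F; apply F→D, E and equate their D, E entries.
Row 1 is now all distinguished symbols — the join is lossless.

Yes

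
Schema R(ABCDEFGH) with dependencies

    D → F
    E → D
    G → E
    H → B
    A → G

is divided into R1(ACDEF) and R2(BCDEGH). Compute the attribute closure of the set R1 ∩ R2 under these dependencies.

CDEF

R1 ∩ R2 = {CDE}.
D → F applies, adding F
Closure: {CDEF}.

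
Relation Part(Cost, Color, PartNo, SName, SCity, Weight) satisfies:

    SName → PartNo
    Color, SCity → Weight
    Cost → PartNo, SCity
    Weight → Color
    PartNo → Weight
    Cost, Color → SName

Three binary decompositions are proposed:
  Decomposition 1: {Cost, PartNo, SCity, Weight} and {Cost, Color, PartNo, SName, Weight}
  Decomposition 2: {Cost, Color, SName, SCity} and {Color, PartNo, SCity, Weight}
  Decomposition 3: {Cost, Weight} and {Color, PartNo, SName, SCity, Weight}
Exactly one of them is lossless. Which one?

Decomposition 1: common = {Cost, PartNo, Weight}, closure = {Cost, Color, PartNo, SName, SCity, Weight} → lossless.
Decomposition 2: common = {Color, SCity}, closure = {Color, SCity, Weight} → lossy.
Decomposition 3: common = {Weight}, closure = {Color, Weight} → lossy.

Decomposition 1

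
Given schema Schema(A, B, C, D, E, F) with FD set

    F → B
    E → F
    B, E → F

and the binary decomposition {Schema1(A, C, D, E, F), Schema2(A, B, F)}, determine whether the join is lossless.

Yes

Common attributes: Schema1 ∩ Schema2 = {A, F}.
Closure of {A, F}: F → B applies, adding B. So (A, F)⁺ = {A, B, F}.
This closure contains every attribute of Schema2, so Schema1 ∩ Schema2 → Schema2. The join is lossless.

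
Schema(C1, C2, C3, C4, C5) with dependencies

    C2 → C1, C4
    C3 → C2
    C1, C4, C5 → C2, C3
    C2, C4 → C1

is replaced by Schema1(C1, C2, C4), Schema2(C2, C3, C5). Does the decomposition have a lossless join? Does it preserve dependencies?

lossless but not dependency-preserving

Lossless test: (C2)⁺ = {C1, C2, C4}, which contains all of one fragment — lossless.
Dependency preservation: the restricted closure of {C1, C4, C5} across the fragments never reaches {C2, C3}, so C1, C4, C5 → C2, C3 cannot be enforced without a join — not preserved.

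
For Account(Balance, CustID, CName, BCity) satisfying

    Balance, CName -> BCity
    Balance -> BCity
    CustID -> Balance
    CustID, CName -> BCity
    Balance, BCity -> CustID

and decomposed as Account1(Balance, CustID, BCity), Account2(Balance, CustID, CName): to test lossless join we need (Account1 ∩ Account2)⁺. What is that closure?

Balance, CustID, BCity

Account1 ∩ Account2 = {Balance, CustID}.
Balance → BCity applies, adding BCity
Closure: {Balance, CustID, BCity}.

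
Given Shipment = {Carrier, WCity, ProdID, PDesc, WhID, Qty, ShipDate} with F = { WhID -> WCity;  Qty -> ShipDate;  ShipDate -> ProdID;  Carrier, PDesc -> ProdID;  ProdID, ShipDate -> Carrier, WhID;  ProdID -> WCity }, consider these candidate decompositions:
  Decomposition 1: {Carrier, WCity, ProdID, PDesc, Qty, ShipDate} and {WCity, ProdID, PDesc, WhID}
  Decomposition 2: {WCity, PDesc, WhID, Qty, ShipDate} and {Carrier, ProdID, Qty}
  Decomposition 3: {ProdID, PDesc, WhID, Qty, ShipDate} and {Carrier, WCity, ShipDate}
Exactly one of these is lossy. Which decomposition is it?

Decomposition 1

Decomposition 1: common = {WCity, ProdID, PDesc}, closure = {WCity, ProdID, PDesc} → lossy.
Decomposition 2: common = {Qty}, closure = {Carrier, WCity, ProdID, WhID, Qty, ShipDate} → lossless.
Decomposition 3: common = {ShipDate}, closure = {Carrier, WCity, ProdID, WhID, ShipDate} → lossless.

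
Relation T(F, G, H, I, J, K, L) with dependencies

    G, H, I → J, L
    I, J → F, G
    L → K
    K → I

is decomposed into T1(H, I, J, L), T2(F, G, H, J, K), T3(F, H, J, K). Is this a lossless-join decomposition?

No

Chase test. Columns are F, G, H, I, J, K, L; row i has aⱼ where attribute j ∈ Ti, else bᵢⱼ.
Initial tableau (one row per fragment):
  row 1: b11 b12 a3 a4 a5 b16 a7
  row 2: a1 a2 a3 b24 a5 a6 b27
  row 3: a1 b32 a3 b34 a5 a6 b37
Rows 2 and 3 agree on K; apply K→I and equate their I entries.
Rows 2 and 3 agree on I, J; apply I, J→F, G and equate their F, G entries.
Rows 2 and 3 agree on G, H, I; apply G, H, I→J, L and equate their J, L entries.
No row becomes fully distinguished — the join is lossy.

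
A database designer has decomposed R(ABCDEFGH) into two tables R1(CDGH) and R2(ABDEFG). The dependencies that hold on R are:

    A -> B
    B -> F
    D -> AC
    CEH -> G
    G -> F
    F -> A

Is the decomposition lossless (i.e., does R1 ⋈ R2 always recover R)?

Common attributes: R1 ∩ R2 = {DG}.
Closure of {DG}: D → AC applies, adding AC; G → F applies, adding F; A → B applies, adding B. So (DG)⁺ = {ABCDFG}.
The closure contains neither all of R1 = {CDGH} nor all of R2 = {ABDEFG}, so the common attributes are not a superkey of either fragment. The join is lossy.

No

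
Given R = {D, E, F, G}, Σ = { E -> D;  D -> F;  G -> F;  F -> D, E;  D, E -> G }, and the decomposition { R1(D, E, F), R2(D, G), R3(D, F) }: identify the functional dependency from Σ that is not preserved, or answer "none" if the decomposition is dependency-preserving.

E → D lies within R1.
D → F lies within R1.
G → F: restricted closure across fragments reaches F.
F → D, E lies within R1.
D, E → G: restricted closure across fragments reaches G.
Every dependency is enforceable on the fragments, so the decomposition is dependency-preserving.

none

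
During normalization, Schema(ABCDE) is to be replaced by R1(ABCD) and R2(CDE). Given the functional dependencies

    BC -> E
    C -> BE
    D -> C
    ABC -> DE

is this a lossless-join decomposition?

Yes

Common attributes: R1 ∩ R2 = {CD}.
Closure of {CD}: C → BE applies, adding BE. So (CD)⁺ = {BCDE}.
This closure contains every attribute of R2, so R1 ∩ R2 → R2. The join is lossless.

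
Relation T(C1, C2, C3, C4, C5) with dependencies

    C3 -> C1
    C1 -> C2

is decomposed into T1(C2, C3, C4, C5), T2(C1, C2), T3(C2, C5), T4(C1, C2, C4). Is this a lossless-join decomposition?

No

Chase test. Columns are C1, C2, C3, C4, C5; row i has aⱼ where attribute j ∈ Ti, else bᵢⱼ.
Initial tableau (one row per fragment):
  row 1: b11 a2 a3 a4 a5
  row 2: a1 a2 b23 b24 b25
  row 3: b31 a2 b33 b34 a5
  row 4: a1 a2 b43 a4 b45
No row becomes fully distinguished — the join is lossy.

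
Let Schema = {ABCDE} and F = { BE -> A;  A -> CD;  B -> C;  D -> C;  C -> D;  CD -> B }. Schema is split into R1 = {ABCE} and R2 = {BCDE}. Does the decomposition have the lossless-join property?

Common attributes: R1 ∩ R2 = {BCE}.
Closure of {BCE}: BE → A applies, adding A; A → CD applies, adding D. So (BCE)⁺ = {ABCDE}.
This closure contains every attribute of R1, so R1 ∩ R2 → R1. The join is lossless.

Yes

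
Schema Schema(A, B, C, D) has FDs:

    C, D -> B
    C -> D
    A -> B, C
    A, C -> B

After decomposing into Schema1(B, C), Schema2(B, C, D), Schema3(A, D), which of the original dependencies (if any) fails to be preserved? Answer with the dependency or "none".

Check A → B, C: no single fragment contains all of {A, B, C}, and the restricted closure of {A} across the fragments never reaches {B, C}.
C, D → B is preserved.
C → D is preserved.
A, C → B is preserved.

A -> B, C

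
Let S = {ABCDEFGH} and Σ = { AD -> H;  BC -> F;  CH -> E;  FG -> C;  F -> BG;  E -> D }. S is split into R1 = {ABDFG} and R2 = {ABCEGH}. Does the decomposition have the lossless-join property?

No

Common attributes: R1 ∩ R2 = {ABG}.
No dependency enlarges {ABG}, so (ABG)⁺ = {ABG}.
The closure contains neither all of R1 = {ABDFG} nor all of R2 = {ABCEGH}, so the common attributes are not a superkey of either fragment. The join is lossy.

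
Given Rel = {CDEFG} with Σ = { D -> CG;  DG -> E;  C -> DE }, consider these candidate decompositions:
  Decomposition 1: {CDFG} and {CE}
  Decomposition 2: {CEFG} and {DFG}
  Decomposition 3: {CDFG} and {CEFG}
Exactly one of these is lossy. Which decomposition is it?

Decomposition 1: common = {C}, closure = {CDEG} → lossless.
Decomposition 2: common = {FG}, closure = {FG} → lossy.
Decomposition 3: common = {CFG}, closure = {CDEFG} → lossless.

Decomposition 2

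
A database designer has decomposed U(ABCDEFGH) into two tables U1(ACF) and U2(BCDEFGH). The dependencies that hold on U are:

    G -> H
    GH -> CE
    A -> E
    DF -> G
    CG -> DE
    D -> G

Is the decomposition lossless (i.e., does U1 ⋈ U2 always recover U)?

Common attributes: U1 ∩ U2 = {CF}.
No dependency enlarges {CF}, so (CF)⁺ = {CF}.
The closure contains neither all of U1 = {ACF} nor all of U2 = {BCDEFGH}, so the common attributes are not a superkey of either fragment. The join is lossy.

No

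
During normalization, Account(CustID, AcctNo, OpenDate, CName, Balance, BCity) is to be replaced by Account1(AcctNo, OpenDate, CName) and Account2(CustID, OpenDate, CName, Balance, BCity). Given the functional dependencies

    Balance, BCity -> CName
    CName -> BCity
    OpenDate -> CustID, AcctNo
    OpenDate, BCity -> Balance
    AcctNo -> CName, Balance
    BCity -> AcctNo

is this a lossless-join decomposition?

Common attributes: Account1 ∩ Account2 = {OpenDate, CName}.
Closure of {OpenDate, CName}: CName → BCity applies, adding BCity; OpenDate → CustID, AcctNo applies, adding CustID, AcctNo; OpenDate, BCity → Balance applies, adding Balance. So (OpenDate, CName)⁺ = {CustID, AcctNo, OpenDate, CName, Balance, BCity}.
This closure contains every attribute of Account1, so Account1 ∩ Account2 → Account1. The join is lossless.

Yes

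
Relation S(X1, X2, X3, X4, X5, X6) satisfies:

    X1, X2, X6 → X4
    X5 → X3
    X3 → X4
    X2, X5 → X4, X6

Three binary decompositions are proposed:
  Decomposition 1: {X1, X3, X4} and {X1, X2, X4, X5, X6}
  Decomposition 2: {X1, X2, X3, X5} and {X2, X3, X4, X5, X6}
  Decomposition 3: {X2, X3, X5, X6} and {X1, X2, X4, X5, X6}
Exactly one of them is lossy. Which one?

Decomposition 1

Decomposition 1: common = {X1, X4}, closure = {X1, X4} → lossy.
Decomposition 2: common = {X2, X3, X5}, closure = {X2, X3, X4, X5, X6} → lossless.
Decomposition 3: common = {X2, X5, X6}, closure = {X2, X3, X4, X5, X6} → lossless.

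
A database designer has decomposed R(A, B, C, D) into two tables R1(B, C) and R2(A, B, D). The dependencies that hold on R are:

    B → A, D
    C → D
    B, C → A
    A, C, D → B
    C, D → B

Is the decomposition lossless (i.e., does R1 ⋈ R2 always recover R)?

Common attributes: R1 ∩ R2 = {B}.
Closure of {B}: B → A, D applies, adding A, D. So (B)⁺ = {A, B, D}.
This closure contains every attribute of R2, so R1 ∩ R2 → R2. The join is lossless.

Yes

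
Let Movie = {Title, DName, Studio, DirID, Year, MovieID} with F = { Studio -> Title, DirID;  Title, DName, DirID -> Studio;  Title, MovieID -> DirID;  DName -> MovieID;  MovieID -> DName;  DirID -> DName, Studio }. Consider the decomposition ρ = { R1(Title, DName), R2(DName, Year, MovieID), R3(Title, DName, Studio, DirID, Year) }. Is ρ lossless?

Yes

Chase test. Columns are Title, DName, Studio, DirID, Year, MovieID; row i has aⱼ where attribute j ∈ Ri, else bᵢⱼ.
Initial tableau (one row per fragment):
  row 1: a1 a2 b13 b14 b15 b16
  row 2: b21 a2 b23 b24 a5 a6
  row 3: a1 a2 a3 a4 a5 b36
Rows 1 and 2 agree on DName; apply DName→MovieID and equate their MovieID entries.
Rows 1 and 3 agree on DName; apply DName→MovieID and equate their MovieID entries.
Rows 1 and 3 agree on Title, MovieID; apply Title, MovieID→DirID and equate their DirID entries.
Rows 1 and 3 agree on DirID; apply DirID→DName, Studio and equate their DName, Studio entries.
Row 3 is now all distinguished symbols — the join is lossless.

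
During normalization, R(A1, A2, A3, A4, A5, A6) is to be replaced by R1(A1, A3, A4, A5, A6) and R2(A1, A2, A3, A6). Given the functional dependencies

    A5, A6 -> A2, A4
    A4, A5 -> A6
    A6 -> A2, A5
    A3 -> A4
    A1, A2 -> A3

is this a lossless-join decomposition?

Yes

Common attributes: R1 ∩ R2 = {A1, A3, A6}.
Closure of {A1, A3, A6}: A6 → A2, A5 applies, adding A2, A5; A3 → A4 applies, adding A4. So (A1, A3, A6)⁺ = {A1, A2, A3, A4, A5, A6}.
This closure contains every attribute of R1, so R1 ∩ R2 → R1. The join is lossless.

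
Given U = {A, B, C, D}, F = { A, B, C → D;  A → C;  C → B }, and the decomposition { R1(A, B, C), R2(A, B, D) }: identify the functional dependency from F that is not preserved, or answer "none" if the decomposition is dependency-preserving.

none

A, B, C → D: restricted closure across fragments reaches D.
A → C lies within R1.
C → B lies within R1.
Every dependency is enforceable on the fragments, so the decomposition is dependency-preserving.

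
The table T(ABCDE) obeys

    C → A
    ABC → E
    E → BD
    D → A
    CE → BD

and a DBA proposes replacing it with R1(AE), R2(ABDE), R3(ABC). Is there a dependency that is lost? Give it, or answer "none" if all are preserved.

ABC → E

Check ABC → E: no single fragment contains all of {ABCE}, and the restricted closure of {ABC} across the fragments never reaches {E}.
C → A is preserved.
E → BD is preserved.
D → A is preserved.
CE → BD is preserved.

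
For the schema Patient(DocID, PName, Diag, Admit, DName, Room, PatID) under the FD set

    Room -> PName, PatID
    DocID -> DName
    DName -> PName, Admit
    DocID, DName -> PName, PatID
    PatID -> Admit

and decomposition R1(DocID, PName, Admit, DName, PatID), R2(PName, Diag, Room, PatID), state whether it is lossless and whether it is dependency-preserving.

lossy but dependency-preserving

Lossless test: (PName, PatID)⁺ = {PName, Admit, PatID}, which is a superkey of neither fragment — lossy.
Dependency preservation: every FD's attributes lie within a single fragment, so each can be enforced locally — preserved.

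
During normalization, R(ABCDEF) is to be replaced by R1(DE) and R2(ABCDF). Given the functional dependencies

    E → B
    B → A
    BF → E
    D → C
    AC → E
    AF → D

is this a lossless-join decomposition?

Common attributes: R1 ∩ R2 = {D}.
Closure of {D}: D → C applies, adding C. So (D)⁺ = {CD}.
The closure contains neither all of R1 = {DE} nor all of R2 = {ABCDF}, so the common attributes are not a superkey of either fragment. The join is lossy.

No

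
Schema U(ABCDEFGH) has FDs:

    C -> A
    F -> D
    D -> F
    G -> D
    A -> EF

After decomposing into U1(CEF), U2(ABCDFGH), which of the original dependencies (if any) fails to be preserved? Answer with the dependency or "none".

A -> EF

Check A → EF: no single fragment contains all of {AEF}, and the restricted closure of {A} across the fragments never reaches {EF}.
C → A is preserved.
F → D is preserved.
D → F is preserved.
G → D is preserved.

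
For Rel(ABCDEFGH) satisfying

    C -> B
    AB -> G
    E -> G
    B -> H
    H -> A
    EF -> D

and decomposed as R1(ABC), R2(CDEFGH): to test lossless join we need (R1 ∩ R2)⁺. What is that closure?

ABCGH

R1 ∩ R2 = {C}.
C → B applies, adding B
B → H applies, adding H
H → A applies, adding A
AB → G applies, adding G
Closure: {ABCGH}.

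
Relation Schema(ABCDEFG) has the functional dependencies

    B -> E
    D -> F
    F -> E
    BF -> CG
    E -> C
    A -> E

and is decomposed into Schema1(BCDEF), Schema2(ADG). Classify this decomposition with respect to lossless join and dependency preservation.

Lossless test: (D)⁺ = {CDEF}, which is a superkey of neither fragment — lossy.
Dependency preservation: the restricted closure of {BF} across the fragments never reaches {CG}, so BF → CG cannot be enforced without a join — not preserved.

lossy and not dependency-preserving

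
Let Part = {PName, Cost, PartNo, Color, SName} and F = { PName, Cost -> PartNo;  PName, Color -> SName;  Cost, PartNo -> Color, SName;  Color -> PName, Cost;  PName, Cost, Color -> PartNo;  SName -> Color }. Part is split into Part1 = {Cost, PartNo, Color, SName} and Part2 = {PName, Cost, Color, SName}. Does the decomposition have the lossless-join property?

Common attributes: Part1 ∩ Part2 = {Cost, Color, SName}.
Closure of {Cost, Color, SName}: Color → PName, Cost applies, adding PName; PName, Cost, Color → PartNo applies, adding PartNo. So (Cost, Color, SName)⁺ = {PName, Cost, PartNo, Color, SName}.
This closure contains every attribute of Part1, so Part1 ∩ Part2 → Part1. The join is lossless.

Yes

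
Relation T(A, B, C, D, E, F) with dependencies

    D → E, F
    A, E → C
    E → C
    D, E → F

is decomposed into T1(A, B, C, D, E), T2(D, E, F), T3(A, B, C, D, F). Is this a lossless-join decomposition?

Chase test. Columns are A, B, C, D, E, F; row i has aⱼ where attribute j ∈ Ti, else bᵢⱼ.
Initial tableau (one row per fragment):
  row 1: a1 a2 a3 a4 a5 b16
  row 2: b21 b22 b23 a4 a5 a6
  row 3: a1 a2 a3 a4 b35 a6
Rows 1 and 2 agree on D; apply D→E, F and equate their E, F entries.
Rows 1 and 3 agree on D; apply D→E, F and equate their E, F entries.
Rows 1 and 2 agree on E; apply E→C and equate their C entries.
Row 1 is now all distinguished symbols — the join is lossless.

Yes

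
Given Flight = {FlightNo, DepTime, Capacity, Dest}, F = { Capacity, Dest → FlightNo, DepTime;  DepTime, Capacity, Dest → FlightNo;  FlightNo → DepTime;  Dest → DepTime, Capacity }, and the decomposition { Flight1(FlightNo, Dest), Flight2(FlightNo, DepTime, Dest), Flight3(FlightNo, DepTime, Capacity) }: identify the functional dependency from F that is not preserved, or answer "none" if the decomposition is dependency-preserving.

Check Dest → DepTime, Capacity: no single fragment contains all of {DepTime, Capacity, Dest}, and the restricted closure of {Dest} across the fragments never reaches {DepTime, Capacity}.
Capacity, Dest → FlightNo, DepTime is preserved.
DepTime, Capacity, Dest → FlightNo is preserved.
FlightNo → DepTime is preserved.

Dest → DepTime, Capacity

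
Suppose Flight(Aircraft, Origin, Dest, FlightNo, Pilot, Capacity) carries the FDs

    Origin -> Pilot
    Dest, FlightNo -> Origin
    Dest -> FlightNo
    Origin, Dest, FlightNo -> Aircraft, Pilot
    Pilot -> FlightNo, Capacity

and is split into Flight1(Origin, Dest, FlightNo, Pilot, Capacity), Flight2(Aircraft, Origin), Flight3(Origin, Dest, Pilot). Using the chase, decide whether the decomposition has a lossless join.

Chase test. Columns are Aircraft, Origin, Dest, FlightNo, Pilot, Capacity; row i has aⱼ where attribute j ∈ Flighti, else bᵢⱼ.
Initial tableau (one row per fragment):
  row 1: b11 a2 a3 a4 a5 a6
  row 2: a1 a2 b23 b24 b25 b26
  row 3: b31 a2 a3 b34 a5 b36
Rows 1 and 2 agree on Origin; apply Origin→Pilot and equate their Pilot entries.
Rows 1 and 3 agree on Dest; apply Dest→FlightNo and equate their FlightNo entries.
Rows 1 and 3 agree on Origin, Dest, FlightNo; apply Origin, Dest, FlightNo→Aircraft, Pilot and equate their Aircraft, Pilot entries.
Rows 1 and 2 agree on Pilot; apply Pilot→FlightNo, Capacity and equate their FlightNo, Capacity entries.
Rows 1 and 3 agree on Pilot; apply Pilot→FlightNo, Capacity and equate their FlightNo, Capacity entries.
No row becomes fully distinguished — the join is lossy.

No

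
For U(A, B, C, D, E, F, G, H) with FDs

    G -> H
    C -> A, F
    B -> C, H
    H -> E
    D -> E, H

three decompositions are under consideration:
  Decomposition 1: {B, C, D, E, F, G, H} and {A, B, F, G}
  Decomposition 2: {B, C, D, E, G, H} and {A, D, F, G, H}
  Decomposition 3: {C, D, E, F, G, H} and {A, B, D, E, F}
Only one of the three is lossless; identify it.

Decomposition 1

Decomposition 1: common = {B, F, G}, closure = {A, B, C, E, F, G, H} → lossless.
Decomposition 2: common = {D, G, H}, closure = {D, E, G, H} → lossy.
Decomposition 3: common = {D, E, F}, closure = {D, E, F, H} → lossy.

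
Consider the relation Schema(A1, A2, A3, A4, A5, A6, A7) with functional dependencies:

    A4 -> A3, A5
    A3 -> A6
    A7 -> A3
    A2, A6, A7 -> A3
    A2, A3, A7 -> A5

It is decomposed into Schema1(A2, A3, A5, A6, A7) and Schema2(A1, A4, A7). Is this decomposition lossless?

Common attributes: Schema1 ∩ Schema2 = {A7}.
Closure of {A7}: A7 → A3 applies, adding A3; A3 → A6 applies, adding A6. So (A7)⁺ = {A3, A6, A7}.
The closure contains neither all of Schema1 = {A2, A3, A5, A6, A7} nor all of Schema2 = {A1, A4, A7}, so the common attributes are not a superkey of either fragment. The join is lossy.

No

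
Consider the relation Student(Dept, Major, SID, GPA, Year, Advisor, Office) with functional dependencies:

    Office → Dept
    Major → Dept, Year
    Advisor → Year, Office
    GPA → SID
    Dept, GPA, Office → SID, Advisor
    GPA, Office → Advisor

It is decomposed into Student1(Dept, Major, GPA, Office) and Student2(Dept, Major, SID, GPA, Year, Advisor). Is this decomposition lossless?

No

Common attributes: Student1 ∩ Student2 = {Dept, Major, GPA}.
Closure of {Dept, Major, GPA}: Major → Dept, Year applies, adding Year; GPA → SID applies, adding SID. So (Dept, Major, GPA)⁺ = {Dept, Major, SID, GPA, Year}.
The closure contains neither all of Student1 = {Dept, Major, GPA, Office} nor all of Student2 = {Dept, Major, SID, GPA, Year, Advisor}, so the common attributes are not a superkey of either fragment. The join is lossy.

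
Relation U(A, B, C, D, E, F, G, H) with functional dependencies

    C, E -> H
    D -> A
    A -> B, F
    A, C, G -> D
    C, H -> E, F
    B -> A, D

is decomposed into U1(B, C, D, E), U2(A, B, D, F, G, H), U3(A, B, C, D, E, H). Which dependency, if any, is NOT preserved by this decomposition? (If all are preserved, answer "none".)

Check C, H → E, F: no single fragment contains all of {C, E, F, H}, and the restricted closure of {C, H} across the fragments never reaches {E, F}.
C, E → H is preserved.
D → A is preserved.
A → B, F is preserved.
A, C, G → D is preserved.
B → A, D is preserved.

C, H -> E, F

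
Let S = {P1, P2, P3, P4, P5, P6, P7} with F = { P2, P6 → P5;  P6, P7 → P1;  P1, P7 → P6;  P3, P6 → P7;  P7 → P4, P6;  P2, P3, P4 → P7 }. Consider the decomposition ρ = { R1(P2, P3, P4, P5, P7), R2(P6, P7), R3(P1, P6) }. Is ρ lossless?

Chase test. Columns are P1, P2, P3, P4, P5, P6, P7; row i has aⱼ where attribute j ∈ Ri, else bᵢⱼ.
Initial tableau (one row per fragment):
  row 1: b11 a2 a3 a4 a5 b16 a7
  row 2: b21 b22 b23 b24 b25 a6 a7
  row 3: a1 b32 b33 b34 b35 a6 b37
Rows 1 and 2 agree on P7; apply P7→P4, P6 and equate their P4, P6 entries.
Rows 1 and 2 agree on P6, P7; apply P6, P7→P1 and equate their P1 entries.
No row becomes fully distinguished — the join is lossy.

No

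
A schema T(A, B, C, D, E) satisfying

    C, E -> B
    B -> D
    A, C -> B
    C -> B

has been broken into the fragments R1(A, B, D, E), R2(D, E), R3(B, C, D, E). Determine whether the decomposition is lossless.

No

Chase test. Columns are A, B, C, D, E; row i has aⱼ where attribute j ∈ Ri, else bᵢⱼ.
Initial tableau (one row per fragment):
  row 1: a1 a2 b13 a4 a5
  row 2: b21 b22 b23 a4 a5
  row 3: b31 a2 a3 a4 a5
No row becomes fully distinguished — the join is lossy.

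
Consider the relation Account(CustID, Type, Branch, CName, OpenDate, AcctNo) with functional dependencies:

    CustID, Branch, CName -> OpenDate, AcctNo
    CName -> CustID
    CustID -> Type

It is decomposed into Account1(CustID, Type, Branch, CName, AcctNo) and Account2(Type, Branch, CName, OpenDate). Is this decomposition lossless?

Yes

Common attributes: Account1 ∩ Account2 = {Type, Branch, CName}.
Closure of {Type, Branch, CName}: CName → CustID applies, adding CustID; CustID, Branch, CName → OpenDate, AcctNo applies, adding OpenDate, AcctNo. So (Type, Branch, CName)⁺ = {CustID, Type, Branch, CName, OpenDate, AcctNo}.
This closure contains every attribute of Account1, so Account1 ∩ Account2 → Account1. The join is lossless.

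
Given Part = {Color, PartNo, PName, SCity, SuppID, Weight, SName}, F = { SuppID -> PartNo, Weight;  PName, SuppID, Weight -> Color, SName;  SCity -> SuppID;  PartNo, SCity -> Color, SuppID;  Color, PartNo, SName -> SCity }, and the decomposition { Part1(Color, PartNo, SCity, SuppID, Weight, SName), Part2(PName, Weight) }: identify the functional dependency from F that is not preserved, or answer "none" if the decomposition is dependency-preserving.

Check PName, SuppID, Weight → Color, SName: no single fragment contains all of {Color, PName, SuppID, Weight, SName}, and the restricted closure of {PName, SuppID, Weight} across the fragments never reaches {Color, SName}.
SuppID → PartNo, Weight is preserved.
SCity → SuppID is preserved.
PartNo, SCity → Color, SuppID is preserved.
Color, PartNo, SName → SCity is preserved.

PName, SuppID, Weight -> Color, SName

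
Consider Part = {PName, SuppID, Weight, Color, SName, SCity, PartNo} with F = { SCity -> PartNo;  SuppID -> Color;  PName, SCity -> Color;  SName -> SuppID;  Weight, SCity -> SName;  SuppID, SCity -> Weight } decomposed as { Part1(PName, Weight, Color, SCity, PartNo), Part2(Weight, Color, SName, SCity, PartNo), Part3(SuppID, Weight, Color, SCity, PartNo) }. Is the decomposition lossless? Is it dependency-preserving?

Lossless test (chase): Rows 1 and 2 agree on Weight, SCity; apply Weight, SCity→SName and equate their SName entries. Rows 1 and 3 agree on Weight, SCity; apply Weight, SCity→SName and equate their SName entries. Rows 1 and 2 agree on SName; apply SName→SuppID and equate their SuppID entries. Rows 1 and 3 agree on SName; apply SName→SuppID and equate their SuppID entries. Row 1 is now all distinguished symbols — the join is lossless.
Dependency preservation: the restricted closure of {SName} across the fragments never reaches {SuppID}, so SName → SuppID cannot be enforced without a join — not preserved.

lossless but not dependency-preserving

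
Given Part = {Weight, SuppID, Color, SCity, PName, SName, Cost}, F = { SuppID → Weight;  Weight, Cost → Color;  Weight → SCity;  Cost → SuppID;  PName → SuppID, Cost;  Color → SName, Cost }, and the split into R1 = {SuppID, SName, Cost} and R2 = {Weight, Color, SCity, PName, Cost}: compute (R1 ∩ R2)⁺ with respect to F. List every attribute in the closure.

Weight, SuppID, Color, SCity, SName, Cost

R1 ∩ R2 = {Cost}.
Cost → SuppID applies, adding SuppID
SuppID → Weight applies, adding Weight
Weight, Cost → Color applies, adding Color
Weight → SCity applies, adding SCity
Color → SName, Cost applies, adding SName
Closure: {Weight, SuppID, Color, SCity, SName, Cost}.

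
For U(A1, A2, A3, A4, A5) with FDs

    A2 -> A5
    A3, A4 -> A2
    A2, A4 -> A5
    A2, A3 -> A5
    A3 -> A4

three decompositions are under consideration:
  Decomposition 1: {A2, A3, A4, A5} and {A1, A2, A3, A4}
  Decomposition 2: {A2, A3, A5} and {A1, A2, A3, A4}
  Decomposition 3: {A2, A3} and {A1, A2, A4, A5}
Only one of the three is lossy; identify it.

Decomposition 1: common = {A2, A3, A4}, closure = {A2, A3, A4, A5} → lossless.
Decomposition 2: common = {A2, A3}, closure = {A2, A3, A4, A5} → lossless.
Decomposition 3: common = {A2}, closure = {A2, A5} → lossy.

Decomposition 3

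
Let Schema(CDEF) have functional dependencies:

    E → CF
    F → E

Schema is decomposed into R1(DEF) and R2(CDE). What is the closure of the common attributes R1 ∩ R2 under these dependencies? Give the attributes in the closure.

R1 ∩ R2 = {DE}.
E → CF applies, adding CF
Closure: {CDEF}.

CDEF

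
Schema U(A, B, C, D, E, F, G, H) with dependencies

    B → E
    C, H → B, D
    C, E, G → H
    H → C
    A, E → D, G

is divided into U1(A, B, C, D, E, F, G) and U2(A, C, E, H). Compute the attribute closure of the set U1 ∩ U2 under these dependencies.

A, B, C, D, E, G, H

U1 ∩ U2 = {A, C, E}.
A, E → D, G applies, adding D, G
C, E, G → H applies, adding H
C, H → B, D applies, adding B
Closure: {A, B, C, D, E, G, H}.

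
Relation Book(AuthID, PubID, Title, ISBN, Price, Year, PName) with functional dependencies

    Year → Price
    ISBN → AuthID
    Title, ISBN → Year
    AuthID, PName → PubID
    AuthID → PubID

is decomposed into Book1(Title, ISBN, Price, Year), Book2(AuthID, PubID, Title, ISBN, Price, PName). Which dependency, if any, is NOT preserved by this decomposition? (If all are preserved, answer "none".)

none

Year → Price lies within Book1.
ISBN → AuthID lies within Book2.
Title, ISBN → Year lies within Book1.
AuthID, PName → PubID lies within Book2.
AuthID → PubID lies within Book2.
Every dependency is enforceable on the fragments, so the decomposition is dependency-preserving.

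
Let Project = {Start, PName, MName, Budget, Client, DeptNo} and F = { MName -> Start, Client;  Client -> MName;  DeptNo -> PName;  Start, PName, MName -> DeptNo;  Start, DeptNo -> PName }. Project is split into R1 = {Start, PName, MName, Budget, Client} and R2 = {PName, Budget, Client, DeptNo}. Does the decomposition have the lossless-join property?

Yes

Common attributes: R1 ∩ R2 = {PName, Budget, Client}.
Closure of {PName, Budget, Client}: Client → MName applies, adding MName; MName → Start, Client applies, adding Start; Start, PName, MName → DeptNo applies, adding DeptNo. So (PName, Budget, Client)⁺ = {Start, PName, MName, Budget, Client, DeptNo}.
This closure contains every attribute of R1, so R1 ∩ R2 → R1. The join is lossless.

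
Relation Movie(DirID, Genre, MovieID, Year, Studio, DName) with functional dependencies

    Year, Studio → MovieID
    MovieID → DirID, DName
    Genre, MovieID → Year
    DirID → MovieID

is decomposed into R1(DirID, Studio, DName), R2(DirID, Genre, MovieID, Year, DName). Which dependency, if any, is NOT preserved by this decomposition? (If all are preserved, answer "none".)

Check Year, Studio → MovieID: no single fragment contains all of {MovieID, Year, Studio}, and the restricted closure of {Year, Studio} across the fragments never reaches {MovieID}.
MovieID → DirID, DName is preserved.
Genre, MovieID → Year is preserved.
DirID → MovieID is preserved.

Year, Studio → MovieID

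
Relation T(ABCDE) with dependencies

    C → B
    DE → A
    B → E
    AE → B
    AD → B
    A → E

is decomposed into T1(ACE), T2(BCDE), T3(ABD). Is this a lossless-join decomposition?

Chase test. Columns are ABCDE; row i has aⱼ where attribute j ∈ Ti, else bᵢⱼ.
Initial tableau (one row per fragment):
  row 1: a1 b12 a3 b14 a5
  row 2: b21 a2 a3 a4 a5
  row 3: a1 a2 b33 a4 b35
Rows 1 and 2 agree on C; apply C→B and equate their B entries.
Rows 1 and 3 agree on B; apply B→E and equate their E entries.
Rows 2 and 3 agree on DE; apply DE→A and equate their A entries.
Row 2 is now all distinguished symbols — the join is lossless.

Yes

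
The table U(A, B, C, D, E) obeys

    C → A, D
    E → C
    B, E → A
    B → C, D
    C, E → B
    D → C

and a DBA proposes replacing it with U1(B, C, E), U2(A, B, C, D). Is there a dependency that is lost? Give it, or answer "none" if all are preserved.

none

C → A, D lies within U2.
E → C lies within U1.
B, E → A: restricted closure across fragments reaches A.
B → C, D lies within U2.
C, E → B lies within U1.
D → C lies within U2.
Every dependency is enforceable on the fragments, so the decomposition is dependency-preserving.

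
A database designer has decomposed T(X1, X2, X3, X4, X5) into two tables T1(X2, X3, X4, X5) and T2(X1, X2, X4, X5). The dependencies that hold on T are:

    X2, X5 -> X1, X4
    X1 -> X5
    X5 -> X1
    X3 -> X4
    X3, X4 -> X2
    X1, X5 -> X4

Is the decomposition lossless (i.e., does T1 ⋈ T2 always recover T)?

Yes

Common attributes: T1 ∩ T2 = {X2, X4, X5}.
Closure of {X2, X4, X5}: X2, X5 → X1, X4 applies, adding X1. So (X2, X4, X5)⁺ = {X1, X2, X4, X5}.
This closure contains every attribute of T2, so T1 ∩ T2 → T2. The join is lossless.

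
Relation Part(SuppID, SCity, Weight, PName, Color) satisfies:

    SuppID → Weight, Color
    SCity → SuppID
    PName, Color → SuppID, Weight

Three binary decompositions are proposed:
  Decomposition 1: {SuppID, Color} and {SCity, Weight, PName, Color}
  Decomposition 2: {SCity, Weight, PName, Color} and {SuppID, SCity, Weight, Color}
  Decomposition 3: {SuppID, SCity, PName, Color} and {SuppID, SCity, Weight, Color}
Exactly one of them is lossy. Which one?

Decomposition 1

Decomposition 1: common = {Color}, closure = {Color} → lossy.
Decomposition 2: common = {SCity, Weight, Color}, closure = {SuppID, SCity, Weight, Color} → lossless.
Decomposition 3: common = {SuppID, SCity, Color}, closure = {SuppID, SCity, Weight, Color} → lossless.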